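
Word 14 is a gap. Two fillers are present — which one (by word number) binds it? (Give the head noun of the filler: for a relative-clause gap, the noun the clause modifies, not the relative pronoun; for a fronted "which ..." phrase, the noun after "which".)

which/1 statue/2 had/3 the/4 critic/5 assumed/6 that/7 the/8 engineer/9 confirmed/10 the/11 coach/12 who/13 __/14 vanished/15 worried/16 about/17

The marked gap is inside the relative clause, the subject of "vanished".
Its filler is the head noun "coach" (via "who"), at word 12.
(The other dependency links word 2 to a gap after word 17.)

12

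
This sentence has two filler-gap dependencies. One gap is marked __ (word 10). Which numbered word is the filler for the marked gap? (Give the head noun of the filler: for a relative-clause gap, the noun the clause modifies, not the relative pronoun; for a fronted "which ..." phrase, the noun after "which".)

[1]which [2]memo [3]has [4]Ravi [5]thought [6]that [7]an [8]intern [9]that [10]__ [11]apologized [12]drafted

8

The marked gap is inside the relative clause, the subject of "apologized".
Its filler is the head noun "intern" (via "that"), at word 8.
(The other dependency links word 2 to a gap after word 12.)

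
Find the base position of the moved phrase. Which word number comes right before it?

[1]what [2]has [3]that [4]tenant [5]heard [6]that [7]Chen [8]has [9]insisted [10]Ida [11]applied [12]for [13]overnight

The displaced element is "what" (word 1).
It is linked across 2 clause boundaries (that → Ø).
It functions as the object of the preposition "for" of "applied", so the gap sits immediately after word 12 ("for").
Base order: That tenant has heard that Chen has insisted Ida applied for what overnight.

12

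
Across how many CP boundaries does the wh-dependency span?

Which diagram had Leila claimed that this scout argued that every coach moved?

"which diagram" is extracted from the object of "moved".
Boundaries crossed, outermost first: [that], [that] — 2 in total.

2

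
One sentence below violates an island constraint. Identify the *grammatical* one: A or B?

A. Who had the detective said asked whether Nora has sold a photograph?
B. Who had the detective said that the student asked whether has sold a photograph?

A

In B, the wh-phrase is extracted from inside a wh-island (introduced by "whether"), which blocks movement.
In A, the extraction path crosses only that-complement boundaries, which are transparent.
So A is grammatical.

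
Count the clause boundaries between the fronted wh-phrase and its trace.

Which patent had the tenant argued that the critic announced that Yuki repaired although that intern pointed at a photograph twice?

2

"which patent" is extracted from the object of "repaired".
Boundaries crossed, outermost first: [that], [that] — 2 in total.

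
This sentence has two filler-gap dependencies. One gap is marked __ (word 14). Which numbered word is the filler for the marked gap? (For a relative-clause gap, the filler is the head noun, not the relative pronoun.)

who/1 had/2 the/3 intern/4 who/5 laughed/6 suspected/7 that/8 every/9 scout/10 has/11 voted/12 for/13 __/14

1

The marked gap is the object of the preposition "for" of "voted".
Its filler is the fronted wh-phrase "who", at word 1.
(The other dependency links word 4 to a gap after word 5.)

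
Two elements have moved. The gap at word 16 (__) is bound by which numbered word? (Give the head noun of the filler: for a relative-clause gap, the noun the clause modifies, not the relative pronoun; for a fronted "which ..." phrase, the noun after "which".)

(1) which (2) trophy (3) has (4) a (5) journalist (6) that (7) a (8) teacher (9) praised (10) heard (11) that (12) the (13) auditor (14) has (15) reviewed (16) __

The marked gap is the direct object of "reviewed".
Its filler is the fronted wh-phrase "which trophy", at word 2.
(The other dependency links word 5 to a gap after word 9.)

2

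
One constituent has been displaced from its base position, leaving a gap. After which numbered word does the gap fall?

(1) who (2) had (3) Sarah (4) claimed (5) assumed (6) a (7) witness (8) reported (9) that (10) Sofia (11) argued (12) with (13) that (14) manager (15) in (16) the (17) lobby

4

The displaced element is "who" (word 1).
It is linked across 1 clause boundary (Ø).
It functions as the subject of "assumed", so the gap sits immediately after word 4 ("claimed").
Base order: Sarah had claimed who assumed a witness reported that Sofia argued with that manager in the lobby.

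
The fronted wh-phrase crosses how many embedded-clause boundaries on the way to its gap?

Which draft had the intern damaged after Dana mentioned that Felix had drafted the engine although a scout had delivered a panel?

0

"which draft" originates inside the matrix clause — no clause boundary is crossed.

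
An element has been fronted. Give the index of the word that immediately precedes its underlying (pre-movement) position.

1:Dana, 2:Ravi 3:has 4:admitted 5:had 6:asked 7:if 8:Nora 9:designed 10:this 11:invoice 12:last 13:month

The displaced element is "Dana" (word 1).
It is linked across 1 clause boundary (Ø).
It functions as the subject of "asked", so the gap sits immediately after word 4 ("admitted").
Base order: Ravi has admitted that Dana had asked if Nora designed this invoice last month.

4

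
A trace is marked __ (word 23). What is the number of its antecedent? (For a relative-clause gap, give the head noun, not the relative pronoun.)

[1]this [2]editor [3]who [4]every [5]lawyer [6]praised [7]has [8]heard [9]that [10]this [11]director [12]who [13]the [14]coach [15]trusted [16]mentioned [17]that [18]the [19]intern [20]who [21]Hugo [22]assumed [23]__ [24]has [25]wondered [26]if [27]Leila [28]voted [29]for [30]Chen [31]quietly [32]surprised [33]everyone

19

The gap at 23 is the subject of "wondered", inside a relative clause.
The relative pronoun is "who" (word 20); it is bound by the head noun immediately before it.
Its filler is the head noun "intern", at word 19.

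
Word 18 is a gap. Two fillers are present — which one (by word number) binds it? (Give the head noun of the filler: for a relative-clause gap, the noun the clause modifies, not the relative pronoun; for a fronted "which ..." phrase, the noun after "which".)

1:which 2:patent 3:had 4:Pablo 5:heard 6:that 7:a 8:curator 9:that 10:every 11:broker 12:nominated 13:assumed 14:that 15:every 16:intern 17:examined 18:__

2

The marked gap is the direct object of "examined".
Its filler is the fronted wh-phrase "which patent", at word 2.
(The other dependency links word 8 to a gap after word 12.)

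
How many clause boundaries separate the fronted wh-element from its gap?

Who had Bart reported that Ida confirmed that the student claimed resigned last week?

"who" is extracted from the subject of "resigned".
Boundaries crossed, outermost first: [that], [that], [Ø] — 3 in total.

3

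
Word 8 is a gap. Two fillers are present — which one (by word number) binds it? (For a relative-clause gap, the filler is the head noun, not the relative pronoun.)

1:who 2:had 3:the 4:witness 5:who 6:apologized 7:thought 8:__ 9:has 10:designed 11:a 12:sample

The marked gap is the subject of "designed".
Its filler is the fronted wh-phrase "who", at word 1.
(The other dependency links word 4 to a gap after word 5.)

1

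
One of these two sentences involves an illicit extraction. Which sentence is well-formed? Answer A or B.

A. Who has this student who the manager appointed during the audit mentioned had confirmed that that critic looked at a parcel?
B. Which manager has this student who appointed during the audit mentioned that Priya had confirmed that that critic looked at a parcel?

In B, the wh-phrase is extracted from inside a complex-NP island (relative clause) (introduced by "who"), which blocks movement.
In A, the extraction path crosses only that-complement boundaries, which are transparent.
So A is grammatical.

A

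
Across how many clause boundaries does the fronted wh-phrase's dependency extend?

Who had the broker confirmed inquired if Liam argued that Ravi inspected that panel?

1

"who" is extracted from the subject of "inquired".
Boundaries crossed, outermost first: [Ø] — 1 in total.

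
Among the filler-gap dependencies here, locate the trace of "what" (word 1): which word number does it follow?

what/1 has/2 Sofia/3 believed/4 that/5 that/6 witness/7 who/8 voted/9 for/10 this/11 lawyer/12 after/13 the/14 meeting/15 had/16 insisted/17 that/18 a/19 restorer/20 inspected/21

21

The displaced element is "what" (word 1).
It is linked across 2 clause boundaries (that → that).
It functions as the direct object of "inspected", so the gap sits immediately after word 21 ("inspected").
Base order: Sofia has believed that that witness who voted for this lawyer after the meeting had insisted that a restorer inspected what.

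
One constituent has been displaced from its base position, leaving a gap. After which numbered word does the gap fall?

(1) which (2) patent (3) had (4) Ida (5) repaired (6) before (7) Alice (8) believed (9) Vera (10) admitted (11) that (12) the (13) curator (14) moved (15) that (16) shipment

5

The displaced element is "which patent" (word 2).
It functions as the direct object of "repaired", so the gap sits immediately after word 5 ("repaired").
Base order: Ida had repaired which patent before Alice believed Vera admitted that the curator moved that shipment.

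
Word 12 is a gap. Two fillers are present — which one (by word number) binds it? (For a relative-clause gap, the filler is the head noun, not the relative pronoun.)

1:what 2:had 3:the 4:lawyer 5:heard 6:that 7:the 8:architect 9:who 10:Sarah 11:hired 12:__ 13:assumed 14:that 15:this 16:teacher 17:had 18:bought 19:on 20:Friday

8

The marked gap is inside the relative clause, the direct object of "hired".
Its filler is the head noun "architect" (via "who"), at word 8.
(The other dependency links word 1 to a gap after word 18.)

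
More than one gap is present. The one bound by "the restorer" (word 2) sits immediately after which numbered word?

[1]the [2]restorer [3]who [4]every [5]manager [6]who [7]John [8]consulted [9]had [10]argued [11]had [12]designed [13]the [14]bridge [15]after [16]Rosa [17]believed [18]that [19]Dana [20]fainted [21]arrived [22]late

10

The displaced element is "the restorer" (word 2).
It is linked across 1 clause boundary (Ø).
It functions as the subject of "designed", so the gap sits immediately after word 10 ("argued").
Base order: Every manager who John consulted had argued that the restorer had designed the bridge after Rosa believed that Dana fainted.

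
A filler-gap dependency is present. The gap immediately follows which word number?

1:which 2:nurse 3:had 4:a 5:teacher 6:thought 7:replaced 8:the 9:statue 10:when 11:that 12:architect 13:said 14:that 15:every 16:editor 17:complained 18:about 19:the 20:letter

6

The displaced element is "which nurse" (word 2).
It is linked across 1 clause boundary (Ø).
It functions as the subject of "replaced", so the gap sits immediately after word 6 ("thought").
Base order: A teacher had thought that which nurse replaced the statue when that architect said that every editor complained about the letter.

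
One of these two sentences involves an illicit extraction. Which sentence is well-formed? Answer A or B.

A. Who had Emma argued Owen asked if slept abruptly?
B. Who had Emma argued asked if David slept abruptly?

B

In A, the wh-phrase is extracted from inside a wh-island (introduced by "if"), which blocks movement.
In B, the extraction path crosses only that-complement boundaries, which are transparent.
So B is grammatical.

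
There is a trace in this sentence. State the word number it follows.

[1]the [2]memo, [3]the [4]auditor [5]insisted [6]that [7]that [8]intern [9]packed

9

The displaced element is "the memo" (word 2).
It is linked across 1 clause boundary (that).
It functions as the direct object of "packed", so the gap sits immediately after word 9 ("packed").
Base order: The auditor insisted that that intern packed the memo.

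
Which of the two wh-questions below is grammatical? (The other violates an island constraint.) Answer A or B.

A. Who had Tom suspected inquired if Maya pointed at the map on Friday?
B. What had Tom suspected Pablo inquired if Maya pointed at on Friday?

A

In B, the wh-phrase is extracted from inside a wh-island (introduced by "if"), which blocks movement.
In A, the extraction path crosses only that-complement boundaries, which are transparent.
So A is grammatical.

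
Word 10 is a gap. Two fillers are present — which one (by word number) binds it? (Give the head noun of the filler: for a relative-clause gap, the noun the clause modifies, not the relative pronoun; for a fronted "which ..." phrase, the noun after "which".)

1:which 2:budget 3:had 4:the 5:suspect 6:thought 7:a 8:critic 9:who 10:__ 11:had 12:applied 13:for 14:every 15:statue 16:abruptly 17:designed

The marked gap is inside the relative clause, the subject of "applied".
Its filler is the head noun "critic" (via "who"), at word 8.
(The other dependency links word 2 to a gap after word 17.)

8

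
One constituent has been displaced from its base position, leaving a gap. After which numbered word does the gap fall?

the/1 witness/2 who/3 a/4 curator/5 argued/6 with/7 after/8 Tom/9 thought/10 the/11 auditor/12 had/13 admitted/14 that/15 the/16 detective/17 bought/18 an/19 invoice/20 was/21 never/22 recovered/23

The displaced element is "the witness" (word 2).
It functions as the object of the preposition "with" of "argued", so the gap sits immediately after word 7 ("with").
Base order: A curator argued with the witness after Tom thought the auditor had admitted that the detective bought an invoice.

7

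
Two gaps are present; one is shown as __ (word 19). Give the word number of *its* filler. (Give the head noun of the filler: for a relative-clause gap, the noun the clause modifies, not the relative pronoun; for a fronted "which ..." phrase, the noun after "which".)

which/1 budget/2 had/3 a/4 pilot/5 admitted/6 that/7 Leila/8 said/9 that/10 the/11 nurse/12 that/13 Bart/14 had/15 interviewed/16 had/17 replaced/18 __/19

The marked gap is the direct object of "replaced".
Its filler is the fronted wh-phrase "which budget", at word 2.
(The other dependency links word 12 to a gap after word 16.)

2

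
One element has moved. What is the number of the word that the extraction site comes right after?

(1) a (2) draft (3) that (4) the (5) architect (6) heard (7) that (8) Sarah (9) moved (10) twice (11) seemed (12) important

The displaced element is "a draft" (word 2).
It is linked across 1 clause boundary (that).
It functions as the direct object of "moved", so the gap sits immediately after word 9 ("moved").
Base order: The architect heard that Sarah moved a draft twice.

9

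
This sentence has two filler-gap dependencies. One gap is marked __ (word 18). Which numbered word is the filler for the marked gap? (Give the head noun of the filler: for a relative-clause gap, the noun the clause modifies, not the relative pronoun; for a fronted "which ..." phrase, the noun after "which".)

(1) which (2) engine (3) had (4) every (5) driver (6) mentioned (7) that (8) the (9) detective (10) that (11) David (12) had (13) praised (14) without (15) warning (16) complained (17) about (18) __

The marked gap is the object of the preposition "about" of "complained".
Its filler is the fronted wh-phrase "which engine", at word 2.
(The other dependency links word 9 to a gap after word 13.)

2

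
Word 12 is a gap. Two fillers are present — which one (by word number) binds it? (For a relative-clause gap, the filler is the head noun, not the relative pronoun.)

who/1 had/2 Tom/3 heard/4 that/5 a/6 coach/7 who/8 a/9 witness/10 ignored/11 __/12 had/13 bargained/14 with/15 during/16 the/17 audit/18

7

The marked gap is inside the relative clause, the direct object of "ignored".
Its filler is the head noun "coach" (via "who"), at word 7.
(The other dependency links word 1 to a gap after word 15.)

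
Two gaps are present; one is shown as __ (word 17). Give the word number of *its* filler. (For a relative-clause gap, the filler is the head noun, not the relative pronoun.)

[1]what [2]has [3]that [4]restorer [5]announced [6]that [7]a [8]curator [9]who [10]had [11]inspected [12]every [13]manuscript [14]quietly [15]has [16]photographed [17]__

1

The marked gap is the direct object of "photographed".
Its filler is the fronted wh-phrase "what", at word 1.
(The other dependency links word 8 to a gap after word 9.)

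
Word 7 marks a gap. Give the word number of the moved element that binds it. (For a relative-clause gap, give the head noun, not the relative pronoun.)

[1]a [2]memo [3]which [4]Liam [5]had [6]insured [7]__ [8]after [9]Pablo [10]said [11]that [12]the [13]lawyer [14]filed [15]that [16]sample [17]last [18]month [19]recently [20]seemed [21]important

The gap at 7 is the object of "insured", inside a relative clause.
The relative pronoun is "which" (word 3); it is bound by the head noun immediately before it.
Its filler is the head noun "memo", at word 2.

2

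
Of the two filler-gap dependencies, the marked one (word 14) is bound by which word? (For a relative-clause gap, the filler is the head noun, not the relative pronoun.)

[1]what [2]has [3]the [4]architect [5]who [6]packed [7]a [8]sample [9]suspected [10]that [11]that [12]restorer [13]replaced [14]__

The marked gap is the direct object of "replaced".
Its filler is the fronted wh-phrase "what", at word 1.
(The other dependency links word 4 to a gap after word 5.)

1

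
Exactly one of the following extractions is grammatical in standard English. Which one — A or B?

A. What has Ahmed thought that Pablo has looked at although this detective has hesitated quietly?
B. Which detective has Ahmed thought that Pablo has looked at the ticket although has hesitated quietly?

A

In B, the wh-phrase is extracted from inside an adjunct island (introduced by "although"), which blocks movement.
In A, the extraction path crosses only that-complement boundaries, which are transparent.
So A is grammatical.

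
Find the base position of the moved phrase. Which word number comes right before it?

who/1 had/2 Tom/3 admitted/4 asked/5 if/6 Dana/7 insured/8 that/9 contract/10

The displaced element is "who" (word 1).
It is linked across 1 clause boundary (Ø).
It functions as the subject of "asked", so the gap sits immediately after word 4 ("admitted").
Base order: Tom had admitted who asked if Dana insured that contract.

4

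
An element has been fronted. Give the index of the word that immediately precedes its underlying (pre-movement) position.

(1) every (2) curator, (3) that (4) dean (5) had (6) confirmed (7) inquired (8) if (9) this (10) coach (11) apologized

The displaced element is "every curator" (word 2).
It is linked across 1 clause boundary (Ø).
It functions as the subject of "inquired", so the gap sits immediately after word 6 ("confirmed").
Base order: That dean had confirmed every curator inquired if this coach apologized.

6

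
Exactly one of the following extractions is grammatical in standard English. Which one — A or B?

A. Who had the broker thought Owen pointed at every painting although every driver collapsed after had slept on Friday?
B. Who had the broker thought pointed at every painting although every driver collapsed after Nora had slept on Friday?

B

In A, the wh-phrase is extracted from inside an adjunct island (introduced by "although"), which blocks movement.
In B, the extraction path crosses only that-complement boundaries, which are transparent.
So B is grammatical.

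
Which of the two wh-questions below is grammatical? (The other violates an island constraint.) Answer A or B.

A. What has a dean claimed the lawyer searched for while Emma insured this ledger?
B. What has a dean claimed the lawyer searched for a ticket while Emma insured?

In B, the wh-phrase is extracted from inside an adjunct island (introduced by "while"), which blocks movement.
In A, the extraction path crosses only that-complement boundaries, which are transparent.
So A is grammatical.

A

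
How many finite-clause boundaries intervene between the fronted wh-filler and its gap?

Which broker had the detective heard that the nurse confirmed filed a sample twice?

"which broker" is extracted from the subject of "filed".
Boundaries crossed, outermost first: [that], [Ø] — 2 in total.

2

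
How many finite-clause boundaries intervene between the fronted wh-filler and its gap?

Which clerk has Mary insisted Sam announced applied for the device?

"which clerk" is extracted from the subject of "applied".
Boundaries crossed, outermost first: [Ø], [Ø] — 2 in total.

2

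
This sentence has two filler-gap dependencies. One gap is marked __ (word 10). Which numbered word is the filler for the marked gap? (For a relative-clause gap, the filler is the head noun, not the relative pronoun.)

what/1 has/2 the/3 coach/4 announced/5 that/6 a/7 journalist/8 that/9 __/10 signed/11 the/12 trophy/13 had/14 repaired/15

8

The marked gap is inside the relative clause, the subject of "signed".
Its filler is the head noun "journalist" (via "that"), at word 8.
(The other dependency links word 1 to a gap after word 15.)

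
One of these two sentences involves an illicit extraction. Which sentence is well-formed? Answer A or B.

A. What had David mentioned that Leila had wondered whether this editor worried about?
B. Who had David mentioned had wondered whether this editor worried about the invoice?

In A, the wh-phrase is extracted from inside a wh-island (introduced by "whether"), which blocks movement.
In B, the extraction path crosses only that-complement boundaries, which are transparent.
So B is grammatical.

B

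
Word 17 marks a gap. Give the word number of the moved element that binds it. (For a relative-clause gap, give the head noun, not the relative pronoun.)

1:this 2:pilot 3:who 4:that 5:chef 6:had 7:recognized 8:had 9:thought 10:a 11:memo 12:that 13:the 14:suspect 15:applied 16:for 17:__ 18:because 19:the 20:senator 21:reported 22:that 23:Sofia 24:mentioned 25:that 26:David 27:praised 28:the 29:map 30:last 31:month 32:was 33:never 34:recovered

The gap at 17 is the prepositional object of "applied", inside a relative clause.
The relative pronoun is "that" (word 12); it is bound by the head noun immediately before it.
Its filler is the head noun "memo", at word 11.

11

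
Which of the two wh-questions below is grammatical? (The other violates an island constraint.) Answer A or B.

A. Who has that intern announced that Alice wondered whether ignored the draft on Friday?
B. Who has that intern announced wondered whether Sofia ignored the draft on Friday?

B

In A, the wh-phrase is extracted from inside a wh-island (introduced by "whether"), which blocks movement.
In B, the extraction path crosses only that-complement boundaries, which are transparent.
So B is grammatical.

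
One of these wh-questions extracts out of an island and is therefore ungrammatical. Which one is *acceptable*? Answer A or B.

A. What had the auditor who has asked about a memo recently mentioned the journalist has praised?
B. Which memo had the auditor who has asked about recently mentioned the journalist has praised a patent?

In B, the wh-phrase is extracted from inside a complex-NP island (relative clause) (introduced by "who"), which blocks movement.
In A, the extraction path crosses only that-complement boundaries, which are transparent.
So A is grammatical.

A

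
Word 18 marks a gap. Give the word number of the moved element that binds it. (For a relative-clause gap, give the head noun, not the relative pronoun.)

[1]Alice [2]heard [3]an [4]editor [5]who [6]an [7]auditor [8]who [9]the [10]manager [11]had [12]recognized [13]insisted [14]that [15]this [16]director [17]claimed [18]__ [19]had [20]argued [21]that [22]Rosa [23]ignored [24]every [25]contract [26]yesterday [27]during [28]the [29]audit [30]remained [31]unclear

The gap at 18 is the subject of "argued", inside a relative clause.
The relative pronoun is "who" (word 5); it is bound by the head noun immediately before it.
Its filler is the head noun "editor", at word 4.

4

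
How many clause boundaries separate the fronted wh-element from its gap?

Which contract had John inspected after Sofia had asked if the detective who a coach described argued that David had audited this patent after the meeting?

"which contract" originates inside the matrix clause — no clause boundary is crossed.

0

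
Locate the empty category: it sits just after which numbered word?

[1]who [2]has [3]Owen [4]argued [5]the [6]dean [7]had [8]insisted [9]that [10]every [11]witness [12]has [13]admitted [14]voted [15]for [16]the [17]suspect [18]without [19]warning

13

The displaced element is "who" (word 1).
It is linked across 3 clause boundaries (Ø → that → Ø).
It functions as the subject of "voted", so the gap sits immediately after word 13 ("admitted").
Base order: Owen has argued the dean had insisted that every witness has admitted that who voted for the suspect without warning.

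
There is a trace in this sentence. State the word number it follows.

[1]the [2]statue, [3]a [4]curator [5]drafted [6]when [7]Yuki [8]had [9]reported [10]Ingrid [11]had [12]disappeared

5

The displaced element is "the statue" (word 2).
It functions as the direct object of "drafted", so the gap sits immediately after word 5 ("drafted").
Base order: A curator drafted the statue when Yuki had reported Ingrid had disappeared.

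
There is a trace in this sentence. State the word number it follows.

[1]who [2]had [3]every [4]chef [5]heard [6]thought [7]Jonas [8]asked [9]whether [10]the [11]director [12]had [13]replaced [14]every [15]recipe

The displaced element is "who" (word 1).
It is linked across 1 clause boundary (Ø).
It functions as the subject of "thought", so the gap sits immediately after word 5 ("heard").
Base order: Every chef had heard that who thought Jonas asked whether the director had replaced every recipe.

5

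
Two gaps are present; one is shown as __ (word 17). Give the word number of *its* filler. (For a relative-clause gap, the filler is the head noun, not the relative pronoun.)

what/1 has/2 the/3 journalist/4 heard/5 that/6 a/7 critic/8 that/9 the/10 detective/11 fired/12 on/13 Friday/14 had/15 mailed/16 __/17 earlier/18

1

The marked gap is the direct object of "mailed".
Its filler is the fronted wh-phrase "what", at word 1.
(The other dependency links word 8 to a gap after word 12.)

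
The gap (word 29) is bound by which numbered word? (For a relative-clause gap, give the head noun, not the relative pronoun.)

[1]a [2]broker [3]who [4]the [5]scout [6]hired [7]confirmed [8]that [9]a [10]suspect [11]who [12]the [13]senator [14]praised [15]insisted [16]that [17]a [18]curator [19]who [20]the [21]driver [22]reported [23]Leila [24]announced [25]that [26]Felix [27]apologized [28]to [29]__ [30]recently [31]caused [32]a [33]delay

The gap at 29 is the prepositional object of "apologized", inside a relative clause.
The relative pronoun is "who" (word 19); it is bound by the head noun immediately before it.
Its filler is the head noun "curator", at word 18.

18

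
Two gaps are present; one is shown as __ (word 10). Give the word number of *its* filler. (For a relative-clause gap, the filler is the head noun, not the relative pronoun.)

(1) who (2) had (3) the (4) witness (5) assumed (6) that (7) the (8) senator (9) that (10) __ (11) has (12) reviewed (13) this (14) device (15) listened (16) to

The marked gap is inside the relative clause, the subject of "reviewed".
Its filler is the head noun "senator" (via "that"), at word 8.
(The other dependency links word 1 to a gap after word 16.)

8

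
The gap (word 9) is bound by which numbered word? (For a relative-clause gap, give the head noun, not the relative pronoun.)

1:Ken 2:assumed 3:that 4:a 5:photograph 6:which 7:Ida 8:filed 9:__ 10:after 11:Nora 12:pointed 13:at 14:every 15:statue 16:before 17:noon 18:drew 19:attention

5

The gap at 9 is the object of "filed", inside a relative clause.
The relative pronoun is "which" (word 6); it is bound by the head noun immediately before it.
Its filler is the head noun "photograph", at word 5.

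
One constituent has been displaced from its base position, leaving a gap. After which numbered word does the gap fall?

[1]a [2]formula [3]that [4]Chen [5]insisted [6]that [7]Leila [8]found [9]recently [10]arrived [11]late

8

The displaced element is "a formula" (word 2).
It is linked across 1 clause boundary (that).
It functions as the direct object of "found", so the gap sits immediately after word 8 ("found").
Base order: Chen insisted that Leila found a formula recently.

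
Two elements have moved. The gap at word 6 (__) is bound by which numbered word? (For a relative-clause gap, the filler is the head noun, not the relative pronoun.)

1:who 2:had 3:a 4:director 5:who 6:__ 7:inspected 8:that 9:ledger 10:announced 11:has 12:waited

4

The marked gap is inside the relative clause, the subject of "inspected".
Its filler is the head noun "director" (via "who"), at word 4.
(The other dependency links word 1 to a gap after word 10.)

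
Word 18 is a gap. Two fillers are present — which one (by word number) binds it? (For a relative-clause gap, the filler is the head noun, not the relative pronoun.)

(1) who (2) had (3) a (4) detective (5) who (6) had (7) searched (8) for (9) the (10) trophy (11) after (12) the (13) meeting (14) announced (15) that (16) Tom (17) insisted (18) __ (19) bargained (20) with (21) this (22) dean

1

The marked gap is the subject of "bargained".
Its filler is the fronted wh-phrase "who", at word 1.
(The other dependency links word 4 to a gap after word 5.)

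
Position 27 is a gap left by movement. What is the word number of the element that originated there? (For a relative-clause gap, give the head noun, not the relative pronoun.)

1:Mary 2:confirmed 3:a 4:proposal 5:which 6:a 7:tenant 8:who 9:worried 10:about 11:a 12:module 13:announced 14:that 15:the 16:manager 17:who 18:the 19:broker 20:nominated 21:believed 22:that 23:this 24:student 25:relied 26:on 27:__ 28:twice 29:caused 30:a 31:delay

4

The gap at 27 is the prepositional object of "relied", inside a relative clause.
The relative pronoun is "which" (word 5); it is bound by the head noun immediately before it.
Its filler is the head noun "proposal", at word 4.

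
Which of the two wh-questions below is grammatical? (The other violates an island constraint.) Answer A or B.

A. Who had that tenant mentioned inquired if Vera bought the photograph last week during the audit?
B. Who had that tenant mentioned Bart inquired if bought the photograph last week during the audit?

A

In B, the wh-phrase is extracted from inside a wh-island (introduced by "if"), which blocks movement.
In A, the extraction path crosses only that-complement boundaries, which are transparent.
So A is grammatical.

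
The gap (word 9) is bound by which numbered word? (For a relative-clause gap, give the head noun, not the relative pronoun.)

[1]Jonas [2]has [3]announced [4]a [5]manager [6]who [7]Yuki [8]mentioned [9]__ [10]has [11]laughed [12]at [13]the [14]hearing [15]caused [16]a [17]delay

The gap at 9 is the subject of "laughed", inside a relative clause.
The relative pronoun is "who" (word 6); it is bound by the head noun immediately before it.
Its filler is the head noun "manager", at word 5.

5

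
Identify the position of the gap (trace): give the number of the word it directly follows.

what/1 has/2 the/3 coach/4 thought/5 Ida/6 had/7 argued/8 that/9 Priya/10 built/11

11

The displaced element is "what" (word 1).
It is linked across 2 clause boundaries (Ø → that).
It functions as the direct object of "built", so the gap sits immediately after word 11 ("built").
Base order: The coach has thought Ida had argued that Priya built what.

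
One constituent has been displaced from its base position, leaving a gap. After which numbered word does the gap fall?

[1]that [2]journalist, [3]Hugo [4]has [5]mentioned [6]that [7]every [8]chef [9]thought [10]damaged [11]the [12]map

The displaced element is "that journalist" (word 2).
It is linked across 2 clause boundaries (that → Ø).
It functions as the subject of "damaged", so the gap sits immediately after word 9 ("thought").
Base order: Hugo has mentioned that every chef thought that journalist damaged the map.

9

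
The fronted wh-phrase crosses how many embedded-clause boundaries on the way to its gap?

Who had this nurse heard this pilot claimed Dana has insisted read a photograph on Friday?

3

"who" is extracted from the subject of "read".
Boundaries crossed, outermost first: [Ø], [Ø], [Ø] — 3 in total.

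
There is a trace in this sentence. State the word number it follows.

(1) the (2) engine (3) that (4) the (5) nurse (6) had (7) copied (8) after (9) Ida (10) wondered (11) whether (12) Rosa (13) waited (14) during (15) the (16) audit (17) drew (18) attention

7

The displaced element is "the engine" (word 2).
It functions as the direct object of "copied", so the gap sits immediately after word 7 ("copied").
Base order: The nurse had copied the engine after Ida wondered whether Rosa waited during the audit.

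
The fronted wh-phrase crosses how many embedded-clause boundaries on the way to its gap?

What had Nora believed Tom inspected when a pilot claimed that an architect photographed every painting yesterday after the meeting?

"what" is extracted from the object of "inspected".
Boundaries crossed, outermost first: [Ø] — 1 in total.

1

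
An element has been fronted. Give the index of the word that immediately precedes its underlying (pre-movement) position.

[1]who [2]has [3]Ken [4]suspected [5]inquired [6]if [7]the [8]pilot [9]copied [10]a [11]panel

The displaced element is "who" (word 1).
It is linked across 1 clause boundary (Ø).
It functions as the subject of "inquired", so the gap sits immediately after word 4 ("suspected").
Base order: Ken has suspected who inquired if the pilot copied a panel.

4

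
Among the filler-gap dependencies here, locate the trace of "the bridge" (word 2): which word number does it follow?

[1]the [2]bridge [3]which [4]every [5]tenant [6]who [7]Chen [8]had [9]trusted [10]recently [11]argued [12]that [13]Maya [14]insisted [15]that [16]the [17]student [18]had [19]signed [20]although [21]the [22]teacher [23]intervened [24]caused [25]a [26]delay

The displaced element is "the bridge" (word 2).
It is linked across 2 clause boundaries (that → that).
It functions as the direct object of "signed", so the gap sits immediately after word 19 ("signed").
Base order: Every tenant who Chen had trusted recently argued that Maya insisted that the student had signed the bridge although the teacher intervened.

19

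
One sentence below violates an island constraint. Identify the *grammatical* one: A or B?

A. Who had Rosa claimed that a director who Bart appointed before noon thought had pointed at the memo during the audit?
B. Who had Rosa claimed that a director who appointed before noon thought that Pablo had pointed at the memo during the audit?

A

In B, the wh-phrase is extracted from inside a complex-NP island (relative clause) (introduced by "who"), which blocks movement.
In A, the extraction path crosses only that-complement boundaries, which are transparent.
So A is grammatical.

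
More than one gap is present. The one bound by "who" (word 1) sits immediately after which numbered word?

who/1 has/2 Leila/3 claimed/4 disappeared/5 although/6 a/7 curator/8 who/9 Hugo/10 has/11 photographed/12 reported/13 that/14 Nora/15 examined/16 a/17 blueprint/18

The displaced element is "who" (word 1).
It is linked across 1 clause boundary (Ø).
It functions as the subject of "disappeared", so the gap sits immediately after word 4 ("claimed").
Base order: Leila has claimed who disappeared although a curator who Hugo has photographed reported that Nora examined a blueprint.

4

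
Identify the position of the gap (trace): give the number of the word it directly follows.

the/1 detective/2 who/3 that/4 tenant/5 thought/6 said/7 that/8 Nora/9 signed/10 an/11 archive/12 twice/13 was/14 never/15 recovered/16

6

The displaced element is "the detective" (word 2).
It is linked across 1 clause boundary (Ø).
It functions as the subject of "said", so the gap sits immediately after word 6 ("thought").
Base order: That tenant thought that the detective said that Nora signed an archive twice.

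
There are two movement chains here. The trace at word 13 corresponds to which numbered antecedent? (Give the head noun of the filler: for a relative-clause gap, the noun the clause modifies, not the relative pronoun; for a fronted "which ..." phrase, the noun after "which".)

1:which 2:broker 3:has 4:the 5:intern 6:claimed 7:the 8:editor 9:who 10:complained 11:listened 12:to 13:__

The marked gap is the object of the preposition "to" of "listened".
Its filler is the fronted wh-phrase "which broker", at word 2.
(The other dependency links word 8 to a gap after word 9.)

2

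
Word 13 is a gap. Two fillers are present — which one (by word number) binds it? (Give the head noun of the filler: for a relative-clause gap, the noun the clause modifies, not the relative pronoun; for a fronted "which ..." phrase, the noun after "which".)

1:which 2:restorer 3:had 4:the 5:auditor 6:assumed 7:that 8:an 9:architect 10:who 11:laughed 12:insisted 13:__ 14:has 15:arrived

2

The marked gap is the subject of "arrived".
Its filler is the fronted wh-phrase "which restorer", at word 2.
(The other dependency links word 9 to a gap after word 10.)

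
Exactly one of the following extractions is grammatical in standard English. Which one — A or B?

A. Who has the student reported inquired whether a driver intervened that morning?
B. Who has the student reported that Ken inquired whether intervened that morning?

A

In B, the wh-phrase is extracted from inside a wh-island (introduced by "whether"), which blocks movement.
In A, the extraction path crosses only that-complement boundaries, which are transparent.
So A is grammatical.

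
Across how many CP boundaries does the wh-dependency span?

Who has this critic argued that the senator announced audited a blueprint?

2

"who" is extracted from the subject of "audited".
Boundaries crossed, outermost first: [that], [Ø] — 2 in total.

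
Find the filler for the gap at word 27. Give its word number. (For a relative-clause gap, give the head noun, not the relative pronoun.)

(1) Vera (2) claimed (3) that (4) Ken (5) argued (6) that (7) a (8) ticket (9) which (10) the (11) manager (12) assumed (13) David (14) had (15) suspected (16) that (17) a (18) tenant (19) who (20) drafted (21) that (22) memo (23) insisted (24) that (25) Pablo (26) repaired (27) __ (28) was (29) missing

The gap at 27 is the object of "repaired", inside a relative clause.
The relative pronoun is "which" (word 9); it is bound by the head noun immediately before it.
Its filler is the head noun "ticket", at word 8.

8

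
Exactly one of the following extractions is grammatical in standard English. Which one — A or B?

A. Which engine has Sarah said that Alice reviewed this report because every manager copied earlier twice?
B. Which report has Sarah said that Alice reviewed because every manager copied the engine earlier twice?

In A, the wh-phrase is extracted from inside an adjunct island (introduced by "because"), which blocks movement.
In B, the extraction path crosses only that-complement boundaries, which are transparent.
So B is grammatical.

B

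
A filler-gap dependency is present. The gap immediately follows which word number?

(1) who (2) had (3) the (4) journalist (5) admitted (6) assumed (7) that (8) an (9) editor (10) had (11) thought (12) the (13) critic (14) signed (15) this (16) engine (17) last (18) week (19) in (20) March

5

The displaced element is "who" (word 1).
It is linked across 1 clause boundary (Ø).
It functions as the subject of "assumed", so the gap sits immediately after word 5 ("admitted").
Base order: The journalist had admitted who assumed that an editor had thought the critic signed this engine last week in March.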